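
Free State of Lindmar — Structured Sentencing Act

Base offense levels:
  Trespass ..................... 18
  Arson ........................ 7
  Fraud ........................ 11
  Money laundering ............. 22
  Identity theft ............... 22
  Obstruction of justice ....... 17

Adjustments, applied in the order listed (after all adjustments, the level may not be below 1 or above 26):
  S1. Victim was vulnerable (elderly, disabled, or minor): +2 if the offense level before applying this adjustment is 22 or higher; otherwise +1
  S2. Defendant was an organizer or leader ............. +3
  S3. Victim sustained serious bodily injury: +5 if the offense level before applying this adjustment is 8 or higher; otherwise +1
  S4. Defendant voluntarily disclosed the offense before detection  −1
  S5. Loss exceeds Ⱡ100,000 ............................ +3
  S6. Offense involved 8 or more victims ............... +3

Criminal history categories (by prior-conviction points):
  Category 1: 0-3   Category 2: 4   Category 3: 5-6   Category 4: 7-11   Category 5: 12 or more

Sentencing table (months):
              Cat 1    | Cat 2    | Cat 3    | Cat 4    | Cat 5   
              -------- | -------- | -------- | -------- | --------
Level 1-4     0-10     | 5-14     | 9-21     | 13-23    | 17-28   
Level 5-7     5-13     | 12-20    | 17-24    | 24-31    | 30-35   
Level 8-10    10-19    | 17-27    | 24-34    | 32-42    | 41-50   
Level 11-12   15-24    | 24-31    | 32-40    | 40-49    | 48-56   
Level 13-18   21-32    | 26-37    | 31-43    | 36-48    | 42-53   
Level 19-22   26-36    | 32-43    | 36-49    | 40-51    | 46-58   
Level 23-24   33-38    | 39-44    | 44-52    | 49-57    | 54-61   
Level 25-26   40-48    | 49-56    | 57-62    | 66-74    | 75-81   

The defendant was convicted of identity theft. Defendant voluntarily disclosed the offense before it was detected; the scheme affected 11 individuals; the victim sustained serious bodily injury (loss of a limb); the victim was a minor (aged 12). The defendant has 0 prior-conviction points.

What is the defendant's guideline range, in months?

Base offense level for identity theft: 22.
S1 applies (level before this adjustment is 22 ≥ 22, so +2): 22 + 2 = 24.
S2 does not apply.
S3 applies (level before this adjustment is 24 ≥ 8, so +5): 24 + 5 = 29.
S4 applies: 29 − 1 = 28.
S6 applies: 28 + 3 = 31.
Level 31 exceeds the maximum of 26; capped at 26.
Final offense level: 26.
Criminal history: 0 prior points → Category 1 (0-3).
Level 26 falls in the 25-26 band.
Grid: Level 25-26 × Category 1 = 40-48 months.

40-48 months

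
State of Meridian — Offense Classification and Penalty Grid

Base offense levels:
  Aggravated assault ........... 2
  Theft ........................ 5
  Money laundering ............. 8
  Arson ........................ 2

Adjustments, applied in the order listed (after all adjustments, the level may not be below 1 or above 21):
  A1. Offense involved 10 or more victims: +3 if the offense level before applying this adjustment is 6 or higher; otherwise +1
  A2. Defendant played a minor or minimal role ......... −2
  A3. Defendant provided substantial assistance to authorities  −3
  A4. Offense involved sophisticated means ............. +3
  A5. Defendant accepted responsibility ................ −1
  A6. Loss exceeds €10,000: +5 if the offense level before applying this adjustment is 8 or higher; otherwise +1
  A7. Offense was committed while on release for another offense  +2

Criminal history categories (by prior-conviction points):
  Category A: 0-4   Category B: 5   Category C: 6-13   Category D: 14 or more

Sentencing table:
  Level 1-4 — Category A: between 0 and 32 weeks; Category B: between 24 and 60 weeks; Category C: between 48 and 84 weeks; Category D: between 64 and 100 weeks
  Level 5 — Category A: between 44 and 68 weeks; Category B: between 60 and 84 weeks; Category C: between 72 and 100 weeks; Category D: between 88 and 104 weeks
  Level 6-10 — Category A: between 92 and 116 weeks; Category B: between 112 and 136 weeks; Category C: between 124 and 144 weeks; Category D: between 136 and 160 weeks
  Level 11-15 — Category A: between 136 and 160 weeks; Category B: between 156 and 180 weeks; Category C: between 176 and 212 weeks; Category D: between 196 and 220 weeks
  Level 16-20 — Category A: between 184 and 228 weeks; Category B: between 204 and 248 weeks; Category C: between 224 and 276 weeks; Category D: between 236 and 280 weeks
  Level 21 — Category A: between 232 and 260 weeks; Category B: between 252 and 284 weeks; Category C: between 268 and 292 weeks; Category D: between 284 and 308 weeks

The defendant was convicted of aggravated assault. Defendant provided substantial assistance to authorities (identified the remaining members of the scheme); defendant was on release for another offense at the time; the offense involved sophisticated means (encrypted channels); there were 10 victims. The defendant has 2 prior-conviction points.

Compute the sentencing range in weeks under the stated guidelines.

Base offense level for aggravated assault: 2.
A1 applies (level before this adjustment is 2 < 6, so +1): 2 + 1 = 3.
A3 applies: 3 − 3 = 0.
A4 applies: 0 + 3 = 3.
A5 does not apply.
A7 applies: 3 + 2 = 5.
Final offense level: 5.
Criminal history: 2 prior points → Category A (0-4).
Level 5 falls in the 5 band.
Grid: Level 5 × Category A = 44-68 weeks.

44-68 weeks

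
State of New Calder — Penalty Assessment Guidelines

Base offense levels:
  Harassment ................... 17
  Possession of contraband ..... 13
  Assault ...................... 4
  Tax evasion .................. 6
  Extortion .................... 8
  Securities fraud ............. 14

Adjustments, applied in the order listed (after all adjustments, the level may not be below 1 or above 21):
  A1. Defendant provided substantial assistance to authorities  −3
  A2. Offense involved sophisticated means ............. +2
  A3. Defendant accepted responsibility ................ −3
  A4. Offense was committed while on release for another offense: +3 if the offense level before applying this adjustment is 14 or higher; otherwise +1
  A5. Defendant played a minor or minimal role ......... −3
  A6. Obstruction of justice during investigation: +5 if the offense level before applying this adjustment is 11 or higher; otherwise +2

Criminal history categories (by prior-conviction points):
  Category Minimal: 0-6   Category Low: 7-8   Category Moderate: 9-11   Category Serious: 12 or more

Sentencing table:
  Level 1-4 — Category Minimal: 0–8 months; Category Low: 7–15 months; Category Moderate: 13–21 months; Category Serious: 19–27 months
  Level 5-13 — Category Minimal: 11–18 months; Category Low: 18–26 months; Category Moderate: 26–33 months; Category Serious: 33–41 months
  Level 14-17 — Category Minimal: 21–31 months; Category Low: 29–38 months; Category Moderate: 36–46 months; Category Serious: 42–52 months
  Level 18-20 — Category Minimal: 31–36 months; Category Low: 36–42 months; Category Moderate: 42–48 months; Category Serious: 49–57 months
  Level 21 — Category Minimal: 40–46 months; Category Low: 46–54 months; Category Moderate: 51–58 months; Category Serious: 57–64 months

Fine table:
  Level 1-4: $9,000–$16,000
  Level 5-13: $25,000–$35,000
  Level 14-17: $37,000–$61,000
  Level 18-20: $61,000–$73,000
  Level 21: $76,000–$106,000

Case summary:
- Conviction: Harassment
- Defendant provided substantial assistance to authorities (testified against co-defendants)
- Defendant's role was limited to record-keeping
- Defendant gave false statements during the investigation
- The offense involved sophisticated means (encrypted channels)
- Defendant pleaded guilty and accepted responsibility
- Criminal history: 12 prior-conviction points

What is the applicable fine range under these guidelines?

Base offense level for harassment: 17.
A1 applies: 17 − 3 = 14.
A2 applies: 14 + 2 = 16.
A3 applies: 16 − 3 = 13.
A5 applies: 13 − 3 = 10.
A6 applies (level before this adjustment is 10 < 11, so +2): 10 + 2 = 12.
Final offense level: 12.
Level 12 falls in the 5-13 band.
Fine table: Level 5-13 → $25,000–$35,000.

$25,000–$35,000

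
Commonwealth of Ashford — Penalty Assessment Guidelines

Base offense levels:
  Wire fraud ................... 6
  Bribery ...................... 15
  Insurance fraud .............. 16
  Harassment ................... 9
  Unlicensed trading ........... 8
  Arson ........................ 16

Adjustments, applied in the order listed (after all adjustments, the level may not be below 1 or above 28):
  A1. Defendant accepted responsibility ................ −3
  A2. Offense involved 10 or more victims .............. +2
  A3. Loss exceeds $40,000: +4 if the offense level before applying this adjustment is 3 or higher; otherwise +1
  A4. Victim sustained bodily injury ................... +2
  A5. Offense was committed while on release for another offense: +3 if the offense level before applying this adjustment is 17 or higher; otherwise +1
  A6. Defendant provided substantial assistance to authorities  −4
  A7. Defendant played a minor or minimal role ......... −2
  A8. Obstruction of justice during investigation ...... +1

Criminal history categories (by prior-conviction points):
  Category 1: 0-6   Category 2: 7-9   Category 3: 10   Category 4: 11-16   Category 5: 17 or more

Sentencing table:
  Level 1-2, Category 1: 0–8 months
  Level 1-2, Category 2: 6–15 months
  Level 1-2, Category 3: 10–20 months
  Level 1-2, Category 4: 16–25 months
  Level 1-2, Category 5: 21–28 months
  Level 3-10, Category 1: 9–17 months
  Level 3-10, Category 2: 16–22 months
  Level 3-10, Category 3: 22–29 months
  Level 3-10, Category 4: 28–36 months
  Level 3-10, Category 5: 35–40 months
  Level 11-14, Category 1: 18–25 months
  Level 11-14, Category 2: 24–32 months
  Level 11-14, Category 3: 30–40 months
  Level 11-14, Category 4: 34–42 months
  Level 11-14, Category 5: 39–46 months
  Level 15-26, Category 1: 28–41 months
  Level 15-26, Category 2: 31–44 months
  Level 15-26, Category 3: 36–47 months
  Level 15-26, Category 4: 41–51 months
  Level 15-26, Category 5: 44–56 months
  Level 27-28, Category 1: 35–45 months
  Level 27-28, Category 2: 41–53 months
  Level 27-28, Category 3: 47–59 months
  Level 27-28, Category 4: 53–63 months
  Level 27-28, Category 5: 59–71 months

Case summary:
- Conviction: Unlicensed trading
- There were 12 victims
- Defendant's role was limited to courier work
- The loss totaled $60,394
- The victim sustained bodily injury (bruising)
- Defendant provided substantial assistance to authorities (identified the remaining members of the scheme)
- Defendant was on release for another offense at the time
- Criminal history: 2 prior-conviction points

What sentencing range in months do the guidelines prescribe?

18-25 months

Base offense level for unlicensed trading: 8.
A2 applies: 8 + 2 = 10.
A3 applies (level before this adjustment is 10 ≥ 3, so +4): 10 + 4 = 14.
A4 applies: 14 + 2 = 16.
A5 applies (level before this adjustment is 16 < 17, so +1): 16 + 1 = 17.
A6 applies: 17 − 4 = 13.
A7 applies: 13 − 2 = 11.
Final offense level: 11.
Criminal history: 2 prior points → Category 1 (0-6).
Level 11 falls in the 11-14 band.
Grid: Level 11-14 × Category 1 = 18-25 months.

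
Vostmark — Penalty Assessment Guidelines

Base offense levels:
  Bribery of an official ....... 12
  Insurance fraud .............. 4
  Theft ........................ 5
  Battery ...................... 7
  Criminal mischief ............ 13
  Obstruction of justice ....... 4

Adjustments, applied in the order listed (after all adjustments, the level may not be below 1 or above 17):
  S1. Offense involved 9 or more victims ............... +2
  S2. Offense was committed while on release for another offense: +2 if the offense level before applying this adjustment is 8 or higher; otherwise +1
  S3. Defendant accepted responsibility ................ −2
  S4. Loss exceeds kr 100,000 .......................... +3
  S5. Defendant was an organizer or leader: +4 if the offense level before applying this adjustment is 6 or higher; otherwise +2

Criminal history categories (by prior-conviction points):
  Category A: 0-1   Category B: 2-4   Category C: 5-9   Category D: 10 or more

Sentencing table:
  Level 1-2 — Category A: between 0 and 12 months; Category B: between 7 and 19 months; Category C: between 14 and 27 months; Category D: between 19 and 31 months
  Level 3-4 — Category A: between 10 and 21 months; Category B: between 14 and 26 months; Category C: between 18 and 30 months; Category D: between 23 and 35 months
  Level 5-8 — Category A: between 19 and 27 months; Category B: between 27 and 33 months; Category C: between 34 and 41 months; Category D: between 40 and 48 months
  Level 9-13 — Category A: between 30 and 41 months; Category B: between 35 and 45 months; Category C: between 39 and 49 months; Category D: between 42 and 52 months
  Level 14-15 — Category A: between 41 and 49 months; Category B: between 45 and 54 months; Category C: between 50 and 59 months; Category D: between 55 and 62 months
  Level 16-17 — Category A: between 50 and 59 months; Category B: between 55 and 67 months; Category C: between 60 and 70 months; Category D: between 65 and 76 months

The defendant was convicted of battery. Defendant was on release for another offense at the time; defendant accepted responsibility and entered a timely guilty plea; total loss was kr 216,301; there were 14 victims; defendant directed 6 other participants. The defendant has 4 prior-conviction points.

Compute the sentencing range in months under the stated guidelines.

55-67 months

Base offense level for battery: 7.
S1 applies: 7 + 2 = 9.
S2 applies (level before this adjustment is 9 ≥ 8, so +2): 9 + 2 = 11.
S3 applies: 11 − 2 = 9.
S4 applies: 9 + 3 = 12.
S5 applies (level before this adjustment is 12 ≥ 6, so +4): 12 + 4 = 16.
Final offense level: 16.
Criminal history: 4 prior points → Category B (2-4).
Level 16 falls in the 16-17 band.
Grid: Level 16-17 × Category B = 55-67 months.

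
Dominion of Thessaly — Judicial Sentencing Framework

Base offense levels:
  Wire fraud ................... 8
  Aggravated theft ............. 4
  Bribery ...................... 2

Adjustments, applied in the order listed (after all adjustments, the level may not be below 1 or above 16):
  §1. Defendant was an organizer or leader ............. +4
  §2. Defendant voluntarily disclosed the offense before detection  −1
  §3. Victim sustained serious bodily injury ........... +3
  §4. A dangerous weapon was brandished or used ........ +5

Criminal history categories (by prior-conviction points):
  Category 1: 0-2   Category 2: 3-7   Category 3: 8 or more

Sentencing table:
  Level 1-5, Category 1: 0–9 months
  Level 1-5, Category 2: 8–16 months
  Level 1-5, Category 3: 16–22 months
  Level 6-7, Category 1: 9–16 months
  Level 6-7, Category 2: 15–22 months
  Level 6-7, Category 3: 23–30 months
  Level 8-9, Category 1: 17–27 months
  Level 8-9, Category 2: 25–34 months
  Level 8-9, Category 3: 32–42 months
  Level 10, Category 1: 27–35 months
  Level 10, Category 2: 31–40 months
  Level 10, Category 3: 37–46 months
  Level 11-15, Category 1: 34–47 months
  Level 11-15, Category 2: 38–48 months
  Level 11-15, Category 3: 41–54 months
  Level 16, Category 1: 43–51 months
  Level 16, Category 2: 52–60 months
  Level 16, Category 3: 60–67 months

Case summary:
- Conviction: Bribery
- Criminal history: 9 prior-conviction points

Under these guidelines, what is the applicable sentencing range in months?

16-22 months

Base offense level for bribery: 2.
Final offense level: 2.
Criminal history: 9 prior points → Category 3 (8+).
Level 2 falls in the 1-5 band.
Grid: Level 1-5 × Category 3 = 16-22 months.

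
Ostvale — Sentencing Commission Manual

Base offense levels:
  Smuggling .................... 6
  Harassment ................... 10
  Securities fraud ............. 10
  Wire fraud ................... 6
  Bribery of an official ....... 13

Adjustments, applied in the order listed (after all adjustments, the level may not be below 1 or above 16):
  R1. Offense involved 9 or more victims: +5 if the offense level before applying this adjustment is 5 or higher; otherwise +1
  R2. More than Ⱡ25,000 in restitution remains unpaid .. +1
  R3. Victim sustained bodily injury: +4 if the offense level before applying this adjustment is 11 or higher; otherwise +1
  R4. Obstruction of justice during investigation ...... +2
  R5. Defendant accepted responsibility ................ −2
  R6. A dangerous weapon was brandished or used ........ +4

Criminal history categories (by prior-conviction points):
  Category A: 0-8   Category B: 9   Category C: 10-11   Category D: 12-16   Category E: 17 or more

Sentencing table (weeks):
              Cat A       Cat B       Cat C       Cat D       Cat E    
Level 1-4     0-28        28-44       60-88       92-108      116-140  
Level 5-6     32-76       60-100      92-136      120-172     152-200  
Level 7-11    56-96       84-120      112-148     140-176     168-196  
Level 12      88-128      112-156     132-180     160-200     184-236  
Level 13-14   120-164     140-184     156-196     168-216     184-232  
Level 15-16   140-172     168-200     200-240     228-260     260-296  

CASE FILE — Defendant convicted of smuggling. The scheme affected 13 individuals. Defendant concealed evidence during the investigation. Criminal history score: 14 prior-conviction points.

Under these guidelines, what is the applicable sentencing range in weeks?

Base offense level for smuggling: 6.
R1 applies (level before this adjustment is 6 ≥ 5, so +5): 6 + 5 = 11.
R2 does not apply.
R4 applies: 11 + 2 = 13.
R5 does not apply.
Final offense level: 13.
Criminal history: 14 prior points → Category D (12-16).
Level 13 falls in the 13-14 band.
Grid: Level 13-14 × Category D = 168-216 weeks.

168-216 weeks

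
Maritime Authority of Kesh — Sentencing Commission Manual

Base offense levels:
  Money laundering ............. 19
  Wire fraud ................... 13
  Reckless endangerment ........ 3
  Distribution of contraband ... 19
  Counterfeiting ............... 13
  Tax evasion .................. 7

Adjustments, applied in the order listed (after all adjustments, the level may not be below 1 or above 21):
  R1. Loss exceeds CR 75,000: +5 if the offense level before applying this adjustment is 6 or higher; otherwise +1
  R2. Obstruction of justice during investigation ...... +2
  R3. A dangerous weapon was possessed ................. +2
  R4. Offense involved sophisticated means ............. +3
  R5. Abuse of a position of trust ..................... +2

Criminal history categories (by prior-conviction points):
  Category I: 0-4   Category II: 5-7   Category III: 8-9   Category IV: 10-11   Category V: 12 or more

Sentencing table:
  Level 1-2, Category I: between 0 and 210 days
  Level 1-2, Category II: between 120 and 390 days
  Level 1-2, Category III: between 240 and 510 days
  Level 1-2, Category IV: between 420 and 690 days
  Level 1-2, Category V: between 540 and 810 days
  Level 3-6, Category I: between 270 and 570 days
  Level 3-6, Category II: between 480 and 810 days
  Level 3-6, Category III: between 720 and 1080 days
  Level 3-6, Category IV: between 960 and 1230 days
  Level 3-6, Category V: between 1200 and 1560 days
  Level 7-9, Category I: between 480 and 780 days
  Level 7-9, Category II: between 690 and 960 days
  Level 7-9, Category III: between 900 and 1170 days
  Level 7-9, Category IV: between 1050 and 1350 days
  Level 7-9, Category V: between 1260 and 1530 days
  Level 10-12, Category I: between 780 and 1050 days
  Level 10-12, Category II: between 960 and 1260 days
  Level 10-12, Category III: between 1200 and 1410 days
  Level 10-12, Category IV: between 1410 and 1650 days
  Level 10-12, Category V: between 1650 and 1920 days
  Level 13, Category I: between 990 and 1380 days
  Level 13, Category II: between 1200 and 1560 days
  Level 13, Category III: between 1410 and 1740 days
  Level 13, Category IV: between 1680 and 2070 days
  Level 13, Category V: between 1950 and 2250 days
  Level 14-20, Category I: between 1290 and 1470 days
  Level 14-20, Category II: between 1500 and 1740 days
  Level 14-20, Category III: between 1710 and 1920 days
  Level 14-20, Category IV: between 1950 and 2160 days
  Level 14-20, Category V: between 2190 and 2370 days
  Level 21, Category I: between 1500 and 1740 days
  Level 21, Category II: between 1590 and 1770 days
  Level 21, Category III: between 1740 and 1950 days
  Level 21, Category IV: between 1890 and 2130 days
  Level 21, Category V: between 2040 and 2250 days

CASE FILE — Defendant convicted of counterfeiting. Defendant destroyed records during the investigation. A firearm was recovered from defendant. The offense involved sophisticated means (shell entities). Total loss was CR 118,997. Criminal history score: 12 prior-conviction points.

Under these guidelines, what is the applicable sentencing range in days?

Base offense level for counterfeiting: 13.
R1 applies (level before this adjustment is 13 ≥ 6, so +5): 13 + 5 = 18.
R2 applies: 18 + 2 = 20.
R3 applies: 20 + 2 = 22.
R4 applies: 22 + 3 = 25.
Level 25 exceeds the maximum of 21; capped at 21.
Final offense level: 21.
Criminal history: 12 prior points → Category V (12+).
Level 21 falls in the 21 band.
Grid: Level 21 × Category V = 2040-2250 days.

2040-2250 days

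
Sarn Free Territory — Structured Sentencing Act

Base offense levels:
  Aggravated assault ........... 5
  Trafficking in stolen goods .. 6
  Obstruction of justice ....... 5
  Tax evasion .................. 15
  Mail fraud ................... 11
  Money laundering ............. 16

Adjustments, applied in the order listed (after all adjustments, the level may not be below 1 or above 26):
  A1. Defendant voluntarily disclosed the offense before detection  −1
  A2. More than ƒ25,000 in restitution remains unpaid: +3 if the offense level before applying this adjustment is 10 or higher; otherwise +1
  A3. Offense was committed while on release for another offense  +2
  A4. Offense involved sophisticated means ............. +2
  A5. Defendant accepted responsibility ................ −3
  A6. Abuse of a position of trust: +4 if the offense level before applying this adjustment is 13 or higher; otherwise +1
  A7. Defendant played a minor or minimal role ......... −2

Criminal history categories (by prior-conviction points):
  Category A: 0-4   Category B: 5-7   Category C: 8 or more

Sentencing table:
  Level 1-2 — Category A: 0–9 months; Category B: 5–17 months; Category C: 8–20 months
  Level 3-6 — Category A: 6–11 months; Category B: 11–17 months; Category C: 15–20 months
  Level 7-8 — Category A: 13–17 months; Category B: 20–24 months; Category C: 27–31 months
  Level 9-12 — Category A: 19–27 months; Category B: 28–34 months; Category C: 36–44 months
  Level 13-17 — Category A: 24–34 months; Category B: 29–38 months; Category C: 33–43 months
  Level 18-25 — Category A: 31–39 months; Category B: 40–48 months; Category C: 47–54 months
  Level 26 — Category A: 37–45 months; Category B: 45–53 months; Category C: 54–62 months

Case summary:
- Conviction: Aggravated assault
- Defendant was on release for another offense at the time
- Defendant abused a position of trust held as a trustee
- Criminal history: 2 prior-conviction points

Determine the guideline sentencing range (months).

Base offense level for aggravated assault: 5.
A2 does not apply.
A3 applies: 5 + 2 = 7.
A6 applies (level before this adjustment is 7 < 13, so +1): 7 + 1 = 8.
A7 does not apply.
Final offense level: 8.
Criminal history: 2 prior points → Category A (0-4).
Level 8 falls in the 7-8 band.
Grid: Level 7-8 × Category A = 13-17 months.

13-17 months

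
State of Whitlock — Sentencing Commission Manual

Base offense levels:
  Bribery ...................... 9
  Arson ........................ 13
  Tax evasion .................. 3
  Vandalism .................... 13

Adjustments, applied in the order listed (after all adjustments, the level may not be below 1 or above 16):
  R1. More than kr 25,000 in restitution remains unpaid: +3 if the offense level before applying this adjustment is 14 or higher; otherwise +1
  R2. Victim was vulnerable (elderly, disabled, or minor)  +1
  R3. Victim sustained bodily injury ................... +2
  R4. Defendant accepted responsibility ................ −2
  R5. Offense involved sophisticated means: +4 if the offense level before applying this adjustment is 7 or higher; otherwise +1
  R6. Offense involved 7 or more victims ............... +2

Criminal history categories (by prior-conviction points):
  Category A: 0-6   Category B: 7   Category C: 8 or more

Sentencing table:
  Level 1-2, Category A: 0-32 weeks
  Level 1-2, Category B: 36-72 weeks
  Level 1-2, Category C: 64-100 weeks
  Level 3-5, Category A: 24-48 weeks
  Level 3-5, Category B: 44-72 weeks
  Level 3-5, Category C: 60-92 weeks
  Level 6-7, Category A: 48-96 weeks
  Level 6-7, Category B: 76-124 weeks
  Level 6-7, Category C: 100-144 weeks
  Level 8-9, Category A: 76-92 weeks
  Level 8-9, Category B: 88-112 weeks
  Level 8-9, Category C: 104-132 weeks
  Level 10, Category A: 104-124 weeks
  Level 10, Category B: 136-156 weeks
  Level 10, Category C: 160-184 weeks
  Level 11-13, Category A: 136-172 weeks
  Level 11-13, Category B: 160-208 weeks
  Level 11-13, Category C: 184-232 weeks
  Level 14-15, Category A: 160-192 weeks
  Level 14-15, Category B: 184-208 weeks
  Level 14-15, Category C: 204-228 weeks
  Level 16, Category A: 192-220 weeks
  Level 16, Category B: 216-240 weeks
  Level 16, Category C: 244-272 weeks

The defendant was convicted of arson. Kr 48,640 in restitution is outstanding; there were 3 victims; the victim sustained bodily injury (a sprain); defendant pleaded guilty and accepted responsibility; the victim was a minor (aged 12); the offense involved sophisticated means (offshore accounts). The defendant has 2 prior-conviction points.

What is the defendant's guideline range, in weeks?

Base offense level for arson: 13.
R1 applies (level before this adjustment is 13 < 14, so +1): 13 + 1 = 14.
R2 applies: 14 + 1 = 15.
R3 applies: 15 + 2 = 17.
R4 applies: 17 − 2 = 15.
R5 applies (level before this adjustment is 15 ≥ 7, so +4): 15 + 4 = 19.
R6 does not apply.
Level 19 exceeds the maximum of 16; capped at 16.
Final offense level: 16.
Criminal history: 2 prior points → Category A (0-6).
Level 16 falls in the 16 band.
Grid: Level 16 × Category A = 192-220 weeks.

192-220 weeks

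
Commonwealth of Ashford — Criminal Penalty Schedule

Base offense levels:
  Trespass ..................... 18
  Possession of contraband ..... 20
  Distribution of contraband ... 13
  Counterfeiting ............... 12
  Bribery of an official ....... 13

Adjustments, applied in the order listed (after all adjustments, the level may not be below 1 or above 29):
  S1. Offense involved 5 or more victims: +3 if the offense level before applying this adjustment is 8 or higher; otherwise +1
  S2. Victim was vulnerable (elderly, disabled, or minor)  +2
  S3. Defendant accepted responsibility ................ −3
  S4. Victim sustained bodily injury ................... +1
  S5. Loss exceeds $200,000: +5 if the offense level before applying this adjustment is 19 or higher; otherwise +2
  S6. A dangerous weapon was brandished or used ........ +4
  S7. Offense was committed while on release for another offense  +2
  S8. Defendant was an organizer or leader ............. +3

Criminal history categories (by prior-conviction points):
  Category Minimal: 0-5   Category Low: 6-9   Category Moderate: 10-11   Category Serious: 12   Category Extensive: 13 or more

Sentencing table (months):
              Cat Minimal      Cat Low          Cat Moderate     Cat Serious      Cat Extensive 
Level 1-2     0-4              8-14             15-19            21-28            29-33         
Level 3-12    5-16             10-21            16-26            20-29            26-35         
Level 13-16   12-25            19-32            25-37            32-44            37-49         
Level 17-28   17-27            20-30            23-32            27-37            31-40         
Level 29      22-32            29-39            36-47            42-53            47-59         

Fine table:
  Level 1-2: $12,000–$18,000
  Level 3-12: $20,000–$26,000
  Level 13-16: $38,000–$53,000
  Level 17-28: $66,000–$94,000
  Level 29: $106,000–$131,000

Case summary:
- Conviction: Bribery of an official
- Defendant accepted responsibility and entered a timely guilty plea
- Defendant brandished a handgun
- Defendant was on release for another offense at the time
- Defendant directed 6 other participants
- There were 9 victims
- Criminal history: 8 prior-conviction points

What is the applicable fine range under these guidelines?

Base offense level for bribery of an official: 13.
S1 applies (level before this adjustment is 13 ≥ 8, so +3): 13 + 3 = 16.
S2 does not apply.
S3 applies: 16 − 3 = 13.
S4 does not apply.
S6 applies: 13 + 4 = 17.
S7 applies: 17 + 2 = 19.
S8 applies: 19 + 3 = 22.
Final offense level: 22.
Level 22 falls in the 17-28 band.
Fine table: Level 17-28 → $66,000–$94,000.

$66,000–$94,000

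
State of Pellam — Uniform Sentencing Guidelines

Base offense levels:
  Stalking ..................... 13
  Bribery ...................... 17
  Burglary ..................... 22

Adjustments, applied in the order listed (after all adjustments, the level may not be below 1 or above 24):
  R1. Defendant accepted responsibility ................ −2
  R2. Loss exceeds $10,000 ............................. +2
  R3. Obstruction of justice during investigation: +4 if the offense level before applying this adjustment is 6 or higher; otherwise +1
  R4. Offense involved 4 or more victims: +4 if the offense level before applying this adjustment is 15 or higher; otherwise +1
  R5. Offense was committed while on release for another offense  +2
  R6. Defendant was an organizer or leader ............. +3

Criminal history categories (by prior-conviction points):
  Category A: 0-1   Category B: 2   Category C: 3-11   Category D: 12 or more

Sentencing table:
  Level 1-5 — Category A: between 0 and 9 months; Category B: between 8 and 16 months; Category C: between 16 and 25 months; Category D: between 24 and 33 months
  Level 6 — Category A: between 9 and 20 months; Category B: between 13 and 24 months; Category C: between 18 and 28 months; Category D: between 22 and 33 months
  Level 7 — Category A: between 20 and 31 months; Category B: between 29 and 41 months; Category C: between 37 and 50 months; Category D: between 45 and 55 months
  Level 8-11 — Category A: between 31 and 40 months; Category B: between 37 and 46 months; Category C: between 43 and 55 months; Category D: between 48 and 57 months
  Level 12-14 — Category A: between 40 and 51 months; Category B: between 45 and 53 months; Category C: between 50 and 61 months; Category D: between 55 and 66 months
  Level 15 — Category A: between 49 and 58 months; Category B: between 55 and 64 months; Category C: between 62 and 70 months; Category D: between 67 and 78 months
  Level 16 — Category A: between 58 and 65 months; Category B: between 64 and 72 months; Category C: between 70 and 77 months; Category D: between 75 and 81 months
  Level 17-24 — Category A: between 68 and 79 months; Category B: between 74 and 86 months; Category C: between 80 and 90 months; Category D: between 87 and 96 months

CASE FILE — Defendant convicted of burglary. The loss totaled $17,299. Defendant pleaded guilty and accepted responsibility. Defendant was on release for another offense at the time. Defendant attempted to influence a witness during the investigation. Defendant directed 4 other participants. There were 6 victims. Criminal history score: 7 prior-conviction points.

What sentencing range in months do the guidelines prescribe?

80-90 months

Base offense level for burglary: 22.
R1 applies: 22 − 2 = 20.
R2 applies: 20 + 2 = 22.
R3 applies (level before this adjustment is 22 ≥ 6, so +4): 22 + 4 = 26.
R4 applies (level before this adjustment is 26 ≥ 15, so +4): 26 + 4 = 30.
R5 applies: 30 + 2 = 32.
R6 applies: 32 + 3 = 35.
Level 35 exceeds the maximum of 24; capped at 24.
Final offense level: 24.
Criminal history: 7 prior points → Category C (3-11).
Level 24 falls in the 17-24 band.
Grid: Level 17-24 × Category C = 80-90 months.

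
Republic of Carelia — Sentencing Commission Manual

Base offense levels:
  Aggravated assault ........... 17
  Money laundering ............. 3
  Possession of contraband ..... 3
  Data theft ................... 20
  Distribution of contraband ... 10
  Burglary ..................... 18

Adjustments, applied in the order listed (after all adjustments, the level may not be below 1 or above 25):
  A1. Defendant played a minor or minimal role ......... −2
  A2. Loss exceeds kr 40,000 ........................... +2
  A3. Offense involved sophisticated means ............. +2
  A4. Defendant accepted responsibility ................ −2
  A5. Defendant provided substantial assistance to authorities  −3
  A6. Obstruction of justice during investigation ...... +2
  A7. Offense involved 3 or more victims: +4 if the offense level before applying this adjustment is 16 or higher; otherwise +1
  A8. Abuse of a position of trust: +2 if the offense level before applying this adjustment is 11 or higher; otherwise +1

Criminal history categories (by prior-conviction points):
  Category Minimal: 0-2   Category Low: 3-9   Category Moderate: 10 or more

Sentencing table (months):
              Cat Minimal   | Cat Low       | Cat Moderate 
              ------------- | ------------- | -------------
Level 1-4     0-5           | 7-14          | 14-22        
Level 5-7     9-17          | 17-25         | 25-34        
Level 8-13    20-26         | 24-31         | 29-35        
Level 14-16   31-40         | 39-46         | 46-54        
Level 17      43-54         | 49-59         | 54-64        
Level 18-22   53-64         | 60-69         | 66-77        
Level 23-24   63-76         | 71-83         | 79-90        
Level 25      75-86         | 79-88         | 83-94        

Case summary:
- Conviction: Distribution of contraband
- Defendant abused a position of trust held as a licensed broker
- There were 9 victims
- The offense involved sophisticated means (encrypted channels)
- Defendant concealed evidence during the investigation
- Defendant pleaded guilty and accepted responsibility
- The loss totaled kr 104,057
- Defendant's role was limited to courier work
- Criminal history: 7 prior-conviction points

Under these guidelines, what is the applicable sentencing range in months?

Base offense level for distribution of contraband: 10.
A1 applies: 10 − 2 = 8.
A2 applies: 8 + 2 = 10.
A3 applies: 10 + 2 = 12.
A4 applies: 12 − 2 = 10.
A5 does not apply.
A6 applies: 10 + 2 = 12.
A7 applies (level before this adjustment is 12 < 16, so +1): 12 + 1 = 13.
A8 applies (level before this adjustment is 13 ≥ 11, so +2): 13 + 2 = 15.
Final offense level: 15.
Criminal history: 7 prior points → Category Low (3-9).
Level 15 falls in the 14-16 band.
Grid: Level 14-16 × Category Low = 39-46 months.

39-46 months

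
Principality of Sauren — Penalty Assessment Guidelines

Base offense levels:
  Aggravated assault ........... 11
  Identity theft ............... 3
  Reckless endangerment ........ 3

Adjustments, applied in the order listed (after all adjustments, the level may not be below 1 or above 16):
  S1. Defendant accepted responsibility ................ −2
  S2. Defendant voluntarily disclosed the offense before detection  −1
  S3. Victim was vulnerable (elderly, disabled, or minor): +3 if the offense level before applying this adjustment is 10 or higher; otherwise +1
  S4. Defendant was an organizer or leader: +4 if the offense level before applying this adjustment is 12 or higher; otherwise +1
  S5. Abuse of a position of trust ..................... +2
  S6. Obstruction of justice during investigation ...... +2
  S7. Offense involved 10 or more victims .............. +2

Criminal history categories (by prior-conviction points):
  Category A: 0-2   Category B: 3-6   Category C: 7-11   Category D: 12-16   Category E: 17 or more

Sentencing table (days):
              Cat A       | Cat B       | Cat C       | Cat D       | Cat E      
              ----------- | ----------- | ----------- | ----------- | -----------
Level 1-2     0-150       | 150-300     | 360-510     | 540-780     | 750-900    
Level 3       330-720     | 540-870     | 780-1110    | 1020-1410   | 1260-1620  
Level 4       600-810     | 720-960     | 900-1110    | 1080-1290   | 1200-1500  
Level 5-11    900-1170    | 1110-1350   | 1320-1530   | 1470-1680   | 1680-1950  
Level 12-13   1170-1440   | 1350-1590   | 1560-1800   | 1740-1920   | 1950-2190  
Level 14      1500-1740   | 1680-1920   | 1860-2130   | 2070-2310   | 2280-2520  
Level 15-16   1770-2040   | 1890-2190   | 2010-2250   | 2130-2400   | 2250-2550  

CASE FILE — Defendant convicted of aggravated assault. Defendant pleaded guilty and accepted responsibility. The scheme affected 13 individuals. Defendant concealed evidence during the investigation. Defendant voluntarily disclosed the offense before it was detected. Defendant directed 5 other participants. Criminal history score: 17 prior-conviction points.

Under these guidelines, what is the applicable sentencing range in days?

Base offense level for aggravated assault: 11.
S1 applies: 11 − 2 = 9.
S2 applies: 9 − 1 = 8.
S4 applies (level before this adjustment is 8 < 12, so +1): 8 + 1 = 9.
S5 does not apply.
S6 applies: 9 + 2 = 11.
S7 applies: 11 + 2 = 13.
Final offense level: 13.
Criminal history: 17 prior points → Category E (17+).
Level 13 falls in the 12-13 band.
Grid: Level 12-13 × Category E = 1950-2190 days.

1950-2190 days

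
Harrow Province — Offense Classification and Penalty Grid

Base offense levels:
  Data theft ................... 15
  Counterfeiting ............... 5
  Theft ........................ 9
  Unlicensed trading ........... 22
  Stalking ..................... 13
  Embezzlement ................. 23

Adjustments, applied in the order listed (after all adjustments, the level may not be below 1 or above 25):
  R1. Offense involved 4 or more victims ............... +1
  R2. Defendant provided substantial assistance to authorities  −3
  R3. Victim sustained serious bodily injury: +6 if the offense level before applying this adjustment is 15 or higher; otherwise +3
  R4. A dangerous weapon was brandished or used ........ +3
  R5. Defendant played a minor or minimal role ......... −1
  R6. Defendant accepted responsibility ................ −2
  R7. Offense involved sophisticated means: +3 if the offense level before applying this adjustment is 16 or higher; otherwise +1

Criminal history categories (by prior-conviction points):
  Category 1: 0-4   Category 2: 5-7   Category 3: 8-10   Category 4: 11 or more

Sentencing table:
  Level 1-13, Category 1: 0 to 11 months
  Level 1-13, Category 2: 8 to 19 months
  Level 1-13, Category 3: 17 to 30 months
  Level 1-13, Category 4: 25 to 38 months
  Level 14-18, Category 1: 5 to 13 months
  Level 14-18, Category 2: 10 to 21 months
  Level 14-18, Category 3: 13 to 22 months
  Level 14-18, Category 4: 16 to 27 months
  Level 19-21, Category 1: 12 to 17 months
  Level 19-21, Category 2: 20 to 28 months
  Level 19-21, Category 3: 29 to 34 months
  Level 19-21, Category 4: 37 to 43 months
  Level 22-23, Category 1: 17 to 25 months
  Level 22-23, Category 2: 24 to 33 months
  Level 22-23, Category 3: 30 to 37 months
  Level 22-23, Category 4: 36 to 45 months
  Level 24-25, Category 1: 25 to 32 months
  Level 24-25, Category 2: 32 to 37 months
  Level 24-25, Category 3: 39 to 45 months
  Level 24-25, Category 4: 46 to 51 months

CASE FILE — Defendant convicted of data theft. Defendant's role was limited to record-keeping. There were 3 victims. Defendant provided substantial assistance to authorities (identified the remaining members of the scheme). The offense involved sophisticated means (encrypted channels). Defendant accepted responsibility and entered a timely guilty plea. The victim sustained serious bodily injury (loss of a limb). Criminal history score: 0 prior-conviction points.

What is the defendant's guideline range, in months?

Base offense level for data theft: 15.
R1 does not apply.
R2 applies: 15 − 3 = 12.
R3 applies (level before this adjustment is 12 < 15, so +3): 12 + 3 = 15.
R5 applies: 15 − 1 = 14.
R6 applies: 14 − 2 = 12.
R7 applies (level before this adjustment is 12 < 16, so +1): 12 + 1 = 13.
Final offense level: 13.
Criminal history: 0 prior points → Category 1 (0-4).
Level 13 falls in the 1-13 band.
Grid: Level 1-13 × Category 1 = 0-11 months.

0-11 months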